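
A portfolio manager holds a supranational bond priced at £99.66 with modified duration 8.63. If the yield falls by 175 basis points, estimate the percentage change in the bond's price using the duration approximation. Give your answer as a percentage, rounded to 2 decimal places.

Duration approximation: ΔP/P ≈ -D_mod · Δy = -8.63 × (-0.0175) = +0.151025.
As a percentage: +15.1025%.

+15.10%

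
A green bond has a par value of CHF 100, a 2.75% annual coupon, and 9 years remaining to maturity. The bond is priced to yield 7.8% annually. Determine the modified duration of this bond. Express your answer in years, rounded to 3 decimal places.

Periodic yield y = 0.078. First find Macaulay duration:
  t   CF        PV=CF/(1+0.078)^t    t·PV
  1         2.75         2.5510         2.5510
  2         2.75         2.3664         4.7329
  3         2.75         2.1952         6.5856
  4         2.75         2.0364         8.1455
  5         2.75         1.8890         9.4452
  6         2.75         1.7523        10.5141
  7         2.75         1.6256        11.3789
  8         2.75         1.5079        12.0635
  9       102.75        52.2652       470.3872
  Σ                     68.1892       535.8038
P = 68.1892; Macaulay duration = 535.8038 / 68.1892 = 7.85761 years.
Modified duration = D_Mac / (1 + y) = 7.85761 / 1.078 = 7.28906 years.

7.289 years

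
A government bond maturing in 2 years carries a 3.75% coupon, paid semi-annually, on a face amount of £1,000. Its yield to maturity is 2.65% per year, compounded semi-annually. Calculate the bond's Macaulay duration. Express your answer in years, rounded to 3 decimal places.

1.946 years

Periodic yield y = 0.01325. Discount each cash flow and weight by its period:
  t   CF        PV=CF/(1+0.01325)^t    t·PV
  1        18.75        18.5048        18.5048
  2        18.75        18.2628        36.5257
  3        18.75        18.0240        54.0720
  4     1,018.75       966.4985     3,865.9939
  Σ                  1,021.2901     3,975.0964
Price P = Σ PV = 1,021.2901.
Macaulay duration = Σ(t·PV) / P = 3,975.0964 / 1,021.2901 = 3.89223 half-year periods.
In years: 3.89223 / 2 = 1.94612 years.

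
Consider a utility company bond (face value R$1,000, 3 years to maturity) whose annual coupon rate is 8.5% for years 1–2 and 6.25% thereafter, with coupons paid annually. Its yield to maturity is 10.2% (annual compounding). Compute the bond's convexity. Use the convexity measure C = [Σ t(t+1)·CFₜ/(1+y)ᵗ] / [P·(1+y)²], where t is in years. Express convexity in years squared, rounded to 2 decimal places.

8.84

With y = 0.102:
  t   CF        PV=CF/(1+0.102)^t    t·PV        t(t+1)·PV
  1        85.00        77.1325        77.1325         154.2650
  2        85.00        69.9932       139.9864         419.9591
  3     1,062.50       793.9336     2,381.8007       9,527.2026
  Σ                    941.0592     2,598.9195      10,101.4267
P = 941.0592.
Convexity = Σ t(t+1)·PV / [P·(1+y)²] = 10,101.4267 / (941.0592 × 1.214404) = 8.83899.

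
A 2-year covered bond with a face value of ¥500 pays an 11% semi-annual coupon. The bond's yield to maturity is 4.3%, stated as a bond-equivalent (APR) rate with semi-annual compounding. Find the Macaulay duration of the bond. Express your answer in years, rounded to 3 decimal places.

Periodic yield y = 0.0215. Discount each cash flow and weight by its period:
  t   CF        PV=CF/(1+0.0215)^t    t·PV
  1        27.50        26.9212        26.9212
  2        27.50        26.3546        52.7091
  3        27.50        25.7999        77.3996
  4       527.50       484.4723     1,937.8893
  Σ                    563.5480     2,094.9193
Price P = Σ PV = 563.5480.
Macaulay duration = Σ(t·PV) / P = 2,094.9193 / 563.5480 = 3.71738 half-year periods.
In years: 3.71738 / 2 = 1.85869 years.

1.859 years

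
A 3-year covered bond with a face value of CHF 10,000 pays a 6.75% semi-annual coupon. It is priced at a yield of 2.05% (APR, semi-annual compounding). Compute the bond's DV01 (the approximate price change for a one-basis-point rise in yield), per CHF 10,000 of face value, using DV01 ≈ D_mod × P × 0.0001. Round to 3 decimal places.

CHF 3.129

Periodic yield y = 0.01025.
  t   CF        PV=CF/(1+0.01025)^t    t·PV
  1       337.50       334.0757       334.0757
  2       337.50       330.6862       661.3724
  3       337.50       327.3310       981.9931
  4       337.50       324.0099     1,296.0398
  5       337.50       320.7225     1,603.6127
  6    10,337.50     9,723.9422    58,343.6531
  Σ                 11,360.7676    63,220.7468
P = 11,360.7676; D_Mac = 5.56483 half-year periods = 2.78242 yrs; D_mod = 2.75418 yrs.
DV01 ≈ 2.75418 × 11,360.7676 × 0.0001 = 3.128965.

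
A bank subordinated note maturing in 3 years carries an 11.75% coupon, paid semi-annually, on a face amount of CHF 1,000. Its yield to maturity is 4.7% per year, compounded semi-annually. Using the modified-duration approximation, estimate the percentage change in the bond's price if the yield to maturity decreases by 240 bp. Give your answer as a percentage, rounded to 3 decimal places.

Periodic yield y = 0.0235. Modified duration first:
  t   CF        PV=CF/(1+0.0235)^t    t·PV
  1        58.75        57.4011        57.4011
  2        58.75        56.0831       112.1662
  3        58.75        54.7954       164.3863
  4        58.75        53.5373       214.1492
  5        58.75        52.3081       261.5403
  6     1,058.75       921.0142     5,526.0854
  Σ                  1,195.1392     6,335.7285
P = 1,195.1392; D_Mac = 5.30125 half-year periods = 2.65062 yrs; D_mod = 2.65062/(1+0.0235) = 2.58976 yrs.
ΔP/P ≈ -D_mod · Δy = -2.58976 × (-0.024) = +0.062154 = +6.2154%.

+6.215%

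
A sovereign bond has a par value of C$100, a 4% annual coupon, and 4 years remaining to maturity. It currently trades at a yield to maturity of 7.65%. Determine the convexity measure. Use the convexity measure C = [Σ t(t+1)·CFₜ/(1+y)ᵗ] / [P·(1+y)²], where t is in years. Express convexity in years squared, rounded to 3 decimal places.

With y = 0.0765:
  t   CF        PV=CF/(1+0.0765)^t    t·PV        t(t+1)·PV
  1         4.00         3.7157         3.7157           7.4315
  2         4.00         3.4517         6.9034          20.7101
  3         4.00         3.2064         9.6192          38.4768
  4       104.00        77.4421       309.7685       1,548.8423
  Σ                     87.8160       330.0068       1,615.4607
P = 87.8160.
Convexity = Σ t(t+1)·PV / [P·(1+y)²] = 1,615.4607 / (87.8160 × 1.158852) = 15.87431.

15.874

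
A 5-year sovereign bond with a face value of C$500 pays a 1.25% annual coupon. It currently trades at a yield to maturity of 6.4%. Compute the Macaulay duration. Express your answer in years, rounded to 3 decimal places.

Periodic yield y = 0.064. Discount each cash flow and weight by its year:
  t   CF        PV=CF/(1+0.064)^t    t·PV
  1         6.25         5.8741         5.8741
  2         6.25         5.5207        11.0415
  3         6.25         5.1887        15.5660
  4         6.25         4.8766        19.5062
  5       506.25       371.2418     1,856.2091
  Σ                    392.7018     1,908.1969
Price P = Σ PV = 392.7018.
Macaulay duration = Σ(t·PV) / P = 1,908.1969 / 392.7018 = 4.85915 years.

4.859 years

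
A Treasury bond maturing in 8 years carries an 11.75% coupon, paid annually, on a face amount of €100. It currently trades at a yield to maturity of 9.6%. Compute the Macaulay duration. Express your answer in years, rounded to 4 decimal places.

Periodic yield y = 0.096. Discount each cash flow and weight by its year:
  t   CF        PV=CF/(1+0.096)^t    t·PV
  1        11.75        10.7208        10.7208
  2        11.75         9.7818        19.5635
  3        11.75         8.9250        26.7749
  4        11.75         8.1432        32.5728
  5        11.75         7.4299        37.1497
  6        11.75         6.7791        40.6748
  7        11.75         6.1853        43.2974
  8       111.75        53.6739       429.3911
  Σ                    111.6390       640.1451
Price P = Σ PV = 111.6390.
Macaulay duration = Σ(t·PV) / P = 640.1451 / 111.6390 = 5.73406 years.

5.7341 years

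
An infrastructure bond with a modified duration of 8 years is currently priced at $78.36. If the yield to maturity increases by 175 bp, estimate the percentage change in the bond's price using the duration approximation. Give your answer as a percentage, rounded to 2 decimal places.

Duration approximation: ΔP/P ≈ -D_mod · Δy = -8 × (+0.0175) = -0.140000.
As a percentage: -14.0000%.

-14.00%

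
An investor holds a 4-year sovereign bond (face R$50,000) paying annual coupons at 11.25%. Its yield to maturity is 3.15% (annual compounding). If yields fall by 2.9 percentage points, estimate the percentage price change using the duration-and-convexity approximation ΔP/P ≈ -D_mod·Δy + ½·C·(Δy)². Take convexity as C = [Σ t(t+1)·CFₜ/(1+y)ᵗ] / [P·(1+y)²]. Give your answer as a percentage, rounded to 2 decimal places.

With y = 0.0315:
  t   CF        PV=CF/(1+0.0315)^t    t·PV        t(t+1)·PV
  1     5,625.00     5,453.2235     5,453.2235      10,906.4469
  2     5,625.00     5,286.6926    10,573.3853      31,720.1559
  3     5,625.00     5,125.2474    15,375.7421      61,502.9682
  4    55,625.00    49,135.2415   196,540.9659     982,704.8295
  Σ                 65,000.4049   227,943.3167   1,086,834.4005
P = 65,000.4049; D_Mac = 3.50680 yrs; D_mod = 3.39971 yrs; C = 15.71480.
Duration effect: -3.39971 × (-0.029) = +0.098592
Convexity effect: 0.5 × 15.71480 × (-0.029)² = +0.0066081
ΔP/P ≈ +0.098592 + 0.0066081 = +0.105200 = +10.5200%.

+10.52%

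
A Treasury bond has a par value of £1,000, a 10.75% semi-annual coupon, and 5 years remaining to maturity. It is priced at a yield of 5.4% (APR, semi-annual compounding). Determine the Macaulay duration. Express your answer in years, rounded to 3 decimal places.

Periodic yield y = 0.027. Discount each cash flow and weight by its period:
  t   CF        PV=CF/(1+0.027)^t    t·PV
  1        53.75        52.3369        52.3369
  2        53.75        50.9610       101.9219
  3        53.75        49.6212       148.8636
  4        53.75        48.3166       193.2665
  5        53.75        47.0464       235.2319
  6        53.75        45.8095       274.8572
  7        53.75        44.6052       312.2363
  8        53.75        43.4325       347.4601
  9        53.75        42.2907       380.6160
  10    1,053.75       807.2967     8,072.9665
  Σ                  1,231.7166    10,119.7569
Price P = Σ PV = 1,231.7166.
Macaulay duration = Σ(t·PV) / P = 10,119.7569 / 1,231.7166 = 8.21598 half-year periods.
In years: 8.21598 / 2 = 4.10799 years.

4.108 years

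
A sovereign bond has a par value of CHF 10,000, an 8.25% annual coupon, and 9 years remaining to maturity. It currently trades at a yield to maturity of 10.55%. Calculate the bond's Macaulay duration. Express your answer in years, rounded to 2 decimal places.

Periodic yield y = 0.1055. Discount each cash flow and weight by its year:
  t   CF        PV=CF/(1+0.1055)^t    t·PV
  1       825.00       746.2687       746.2687
  2       825.00       675.0508     1,350.1016
  3       825.00       610.6294     1,831.8882
  4       825.00       552.3559     2,209.4234
  5       825.00       499.6435     2,498.2173
  6       825.00       451.9615     2,711.7692
  7       825.00       408.8300     2,861.8098
  8       825.00       369.8145     2,958.5163
  9    10,825.00     4,389.3396    39,504.0564
  Σ                  8,703.8938    56,672.0507
Price P = Σ PV = 8,703.8938.
Macaulay duration = Σ(t·PV) / P = 56,672.0507 / 8,703.8938 = 6.51111 years.

6.51 years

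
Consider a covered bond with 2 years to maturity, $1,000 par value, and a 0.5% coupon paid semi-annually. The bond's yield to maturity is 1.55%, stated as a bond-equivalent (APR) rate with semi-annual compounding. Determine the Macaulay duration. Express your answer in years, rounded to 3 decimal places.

Periodic yield y = 0.00775. Discount each cash flow and weight by its period:
  t   CF        PV=CF/(1+0.00775)^t    t·PV
  1         2.50         2.4808         2.4808
  2         2.50         2.4617         4.9234
  3         2.50         2.4428         7.3283
  4     1,002.50       972.0154     3,888.0617
  Σ                    979.4007     3,902.7941
Price P = Σ PV = 979.4007.
Macaulay duration = Σ(t·PV) / P = 3,902.7941 / 979.4007 = 3.98488 half-year periods.
In years: 3.98488 / 2 = 1.99244 years.

1.992 years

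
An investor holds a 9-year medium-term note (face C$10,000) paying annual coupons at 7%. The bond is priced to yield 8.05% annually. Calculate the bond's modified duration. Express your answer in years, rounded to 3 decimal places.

6.380 years

Periodic yield y = 0.0805. First find Macaulay duration:
  t   CF        PV=CF/(1+0.0805)^t    t·PV
  1       700.00       647.8482       647.8482
  2       700.00       599.5819     1,199.1638
  3       700.00       554.9115     1,664.7345
  4       700.00       513.5692     2,054.2767
  5       700.00       475.3070     2,376.5349
  6       700.00       439.8954     2,639.3724
  7       700.00       407.1221     2,849.8545
  8       700.00       376.7904     3,014.3235
  9    10,700.00     5,330.4127    47,973.7145
  Σ                  9,345.4384    64,419.8228
P = 9,345.4384; Macaulay duration = 64,419.8228 / 9,345.4384 = 6.89318 years.
Modified duration = D_Mac / (1 + y) = 6.89318 / 1.0805 = 6.37962 years.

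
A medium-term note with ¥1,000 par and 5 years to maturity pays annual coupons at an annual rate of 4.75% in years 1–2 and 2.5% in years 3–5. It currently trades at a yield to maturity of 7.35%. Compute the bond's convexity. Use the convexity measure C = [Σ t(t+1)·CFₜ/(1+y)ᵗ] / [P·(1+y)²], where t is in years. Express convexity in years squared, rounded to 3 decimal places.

23.172

With y = 0.0735:
  t   CF        PV=CF/(1+0.0735)^t    t·PV        t(t+1)·PV
  1        47.50        44.2478        44.2478          88.4956
  2        47.50        41.2182        82.4365         247.3095
  3        25.00        20.2085        60.6255         242.5019
  4        25.00        18.8249        75.2995         376.4973
  5     1,025.00       718.9747     3,594.8736      21,569.2417
  Σ                    843.4741     3,857.4828      22,524.0458
P = 843.4741.
Convexity = Σ t(t+1)·PV / [P·(1+y)²] = 22,524.0458 / (843.4741 × 1.152402) = 23.17238.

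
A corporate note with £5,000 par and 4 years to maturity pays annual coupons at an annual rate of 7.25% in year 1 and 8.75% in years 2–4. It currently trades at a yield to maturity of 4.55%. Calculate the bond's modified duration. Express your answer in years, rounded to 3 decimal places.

Periodic yield y = 0.0455. First find Macaulay duration:
  t   CF        PV=CF/(1+0.0455)^t    t·PV
  1       362.50       346.7241       346.7241
  2       437.50       400.2487       800.4975
  3       437.50       382.8300     1,148.4900
  4     5,437.50     4,550.9611    18,203.8443
  Σ                  5,680.7639    20,499.5558
P = 5,680.7639; Macaulay duration = 20,499.5558 / 5,680.7639 = 3.60859 years.
Modified duration = D_Mac / (1 + y) = 3.60859 / 1.0455 = 3.45155 years.

3.452 years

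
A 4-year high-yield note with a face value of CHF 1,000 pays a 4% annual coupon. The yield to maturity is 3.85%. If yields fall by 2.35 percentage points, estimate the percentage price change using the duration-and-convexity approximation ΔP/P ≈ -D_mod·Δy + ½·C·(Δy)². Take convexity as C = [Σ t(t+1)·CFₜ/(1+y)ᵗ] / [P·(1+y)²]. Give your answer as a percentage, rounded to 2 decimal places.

With y = 0.0385:
  t   CF        PV=CF/(1+0.0385)^t    t·PV        t(t+1)·PV
  1        40.00        38.5171        38.5171          77.0342
  2        40.00        37.0892        74.1783         222.5350
  3        40.00        35.7142       107.1425         428.5700
  4     1,040.00       894.1437     3,576.5749      17,882.8746
  Σ                  1,005.4641     3,796.4128      18,611.0137
P = 1,005.4641; D_Mac = 3.77578 yrs; D_mod = 3.63580 yrs; C = 17.16289.
Duration effect: -3.63580 × (-0.0235) = +0.085441
Convexity effect: 0.5 × 17.16289 × (-0.0235)² = +0.0047391
ΔP/P ≈ +0.085441 + 0.0047391 = +0.090180 = +9.0180%.

+9.02%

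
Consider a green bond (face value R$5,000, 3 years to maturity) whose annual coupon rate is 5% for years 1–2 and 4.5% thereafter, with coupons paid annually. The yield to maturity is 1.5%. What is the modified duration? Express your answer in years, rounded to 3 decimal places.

2.824 years

Periodic yield y = 0.015. First find Macaulay duration:
  t   CF        PV=CF/(1+0.015)^t    t·PV
  1       250.00       246.3054       246.3054
  2       250.00       242.6654       485.3309
  3     5,225.00     4,996.7563    14,990.2689
  Σ                  5,485.7271    15,721.9052
P = 5,485.7271; Macaulay duration = 15,721.9052 / 5,485.7271 = 2.86597 years.
Modified duration = D_Mac / (1 + y) = 2.86597 / 1.015 = 2.82361 years.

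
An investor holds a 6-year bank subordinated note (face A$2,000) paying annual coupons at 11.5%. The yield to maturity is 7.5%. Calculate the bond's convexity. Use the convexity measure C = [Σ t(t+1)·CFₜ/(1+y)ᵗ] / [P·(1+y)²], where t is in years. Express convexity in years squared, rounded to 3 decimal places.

26.513

With y = 0.075:
  t   CF        PV=CF/(1+0.075)^t    t·PV        t(t+1)·PV
  1       230.00       213.9535       213.9535         427.9070
  2       230.00       199.0265       398.0530       1,194.1590
  3       230.00       185.1409       555.4228       2,221.6912
  4       230.00       172.2241       688.8965       3,444.4824
  5       230.00       160.2085       801.0424       4,806.2546
  6     2,230.00     1,444.9542     8,669.7251      60,688.0758
  Σ                  2,375.5077    11,327.0933      72,782.5700
P = 2,375.5077.
Convexity = Σ t(t+1)·PV / [P·(1+y)²] = 72,782.5700 / (2,375.5077 × 1.155625) = 26.51270.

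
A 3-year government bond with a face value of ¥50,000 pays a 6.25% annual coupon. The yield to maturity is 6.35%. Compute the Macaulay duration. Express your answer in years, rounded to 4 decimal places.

2.8267 years

Periodic yield y = 0.0635. Discount each cash flow and weight by its year:
  t   CF        PV=CF/(1+0.0635)^t    t·PV
  1     3,125.00     2,938.4109     2,938.4109
  2     3,125.00     2,762.9628     5,525.9255
  3    53,125.00    44,165.8365   132,497.5095
  Σ                 49,867.2102   140,961.8459
Price P = Σ PV = 49,867.2102.
Macaulay duration = Σ(t·PV) / P = 140,961.8459 / 49,867.2102 = 2.82674 years.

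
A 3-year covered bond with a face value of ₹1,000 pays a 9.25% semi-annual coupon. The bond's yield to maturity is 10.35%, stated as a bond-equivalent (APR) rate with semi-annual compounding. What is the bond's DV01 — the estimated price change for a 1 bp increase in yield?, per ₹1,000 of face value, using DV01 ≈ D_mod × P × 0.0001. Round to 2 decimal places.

Periodic yield y = 0.05175.
  t   CF        PV=CF/(1+0.05175)^t    t·PV
  1        46.25        43.9743        43.9743
  2        46.25        41.8106        83.6213
  3        46.25        39.7534       119.2602
  4        46.25        37.7974       151.1895
  5        46.25        35.9376       179.6880
  6     1,046.25       772.9659     4,637.7955
  Σ                    972.2392     5,215.5288
P = 972.2392; D_Mac = 5.36445 half-year periods = 2.68222 yrs; D_mod = 2.55025 yrs.
DV01 ≈ 2.55025 × 972.2392 × 0.0001 = 0.247945.

₹0.25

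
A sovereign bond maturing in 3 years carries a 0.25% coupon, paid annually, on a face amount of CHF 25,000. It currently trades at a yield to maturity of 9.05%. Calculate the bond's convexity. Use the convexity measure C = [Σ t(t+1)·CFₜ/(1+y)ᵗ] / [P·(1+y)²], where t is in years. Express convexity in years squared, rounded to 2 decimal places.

With y = 0.0905:
  t   CF        PV=CF/(1+0.0905)^t    t·PV        t(t+1)·PV
  1        62.50        57.3132        57.3132         114.6263
  2        62.50        52.5568       105.1135         315.3406
  3    25,062.50    19,326.2405    57,978.7216     231,914.8863
  Σ                 19,436.1105    58,141.1483     232,344.8532
P = 19,436.1105.
Convexity = Σ t(t+1)·PV / [P·(1+y)²] = 232,344.8532 / (19,436.1105 × 1.189190) = 10.05246.

10.05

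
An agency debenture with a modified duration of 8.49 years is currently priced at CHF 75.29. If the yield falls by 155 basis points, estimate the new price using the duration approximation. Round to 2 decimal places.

CHF 85.20

Duration approximation: ΔP/P ≈ -D_mod · Δy = -8.49 × (-0.0155) = +0.131595.
New price ≈ 75.29 × (1 + 0.131595) = 85.19778755.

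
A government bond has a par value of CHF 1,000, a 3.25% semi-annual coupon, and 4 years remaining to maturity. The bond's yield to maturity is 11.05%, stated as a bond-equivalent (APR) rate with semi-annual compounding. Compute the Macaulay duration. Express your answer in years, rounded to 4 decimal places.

3.7419 years

Periodic yield y = 0.05525. Discount each cash flow and weight by its period:
  t   CF        PV=CF/(1+0.05525)^t    t·PV
  1        16.25        15.3992        15.3992
  2        16.25        14.5929        29.1859
  3        16.25        13.8289        41.4867
  4        16.25        13.1048        52.4194
  5        16.25        12.4187        62.0936
  6        16.25        11.7685        70.6110
  7        16.25        11.1523        78.0664
  8     1,016.25       660.9334     5,287.4669
  Σ                    753.1988     5,636.7289
Price P = Σ PV = 753.1988.
Macaulay duration = Σ(t·PV) / P = 5,636.7289 / 753.1988 = 7.48372 half-year periods.
In years: 7.48372 / 2 = 3.74186 years.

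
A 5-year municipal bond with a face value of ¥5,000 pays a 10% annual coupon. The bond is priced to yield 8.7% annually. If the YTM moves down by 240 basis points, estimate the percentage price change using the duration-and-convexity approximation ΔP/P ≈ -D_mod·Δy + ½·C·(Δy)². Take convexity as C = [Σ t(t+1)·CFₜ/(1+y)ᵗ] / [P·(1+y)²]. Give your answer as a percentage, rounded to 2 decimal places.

With y = 0.087:
  t   CF        PV=CF/(1+0.087)^t    t·PV        t(t+1)·PV
  1       500.00       459.9816       459.9816         919.9632
  2       500.00       423.1661       846.3323       2,538.9969
  3       500.00       389.2973     1,167.8918       4,671.5674
  4       500.00       358.1392     1,432.5567       7,162.7835
  5     5,500.00     3,624.2235    18,121.1174     108,726.7042
  Σ                  5,254.8077    22,027.8798     124,020.0152
P = 5,254.8077; D_Mac = 4.19195 yrs; D_mod = 3.85644 yrs; C = 19.97450.
Duration effect: -3.85644 × (-0.024) = +0.092555
Convexity effect: 0.5 × 19.97450 × (-0.024)² = +0.0057527
ΔP/P ≈ +0.092555 + 0.0057527 = +0.098307 = +9.8307%.

+9.83%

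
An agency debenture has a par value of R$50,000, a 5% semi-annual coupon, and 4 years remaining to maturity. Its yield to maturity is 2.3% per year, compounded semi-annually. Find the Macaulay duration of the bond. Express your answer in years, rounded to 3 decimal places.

Periodic yield y = 0.0115. Discount each cash flow and weight by its period:
  t   CF        PV=CF/(1+0.0115)^t    t·PV
  1     1,250.00     1,235.7884     1,235.7884
  2     1,250.00     1,221.7384     2,443.4769
  3     1,250.00     1,207.8482     3,623.5446
  4     1,250.00     1,194.1159     4,776.4634
  5     1,250.00     1,180.5396     5,902.6982
  6     1,250.00     1,167.1178     7,002.7068
  7     1,250.00     1,153.8485     8,076.9398
  8    51,250.00    46,769.9357   374,159.4856
  Σ                 55,130.9326   407,221.1037
Price P = Σ PV = 55,130.9326.
Macaulay duration = Σ(t·PV) / P = 407,221.1037 / 55,130.9326 = 7.38644 half-year periods.
In years: 7.38644 / 2 = 3.69322 years.

3.693 years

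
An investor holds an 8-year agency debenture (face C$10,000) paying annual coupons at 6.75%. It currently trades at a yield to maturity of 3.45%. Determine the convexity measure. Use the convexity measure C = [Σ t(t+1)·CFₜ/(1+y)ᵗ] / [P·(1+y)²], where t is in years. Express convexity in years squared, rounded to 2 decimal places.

With y = 0.0345:
  t   CF        PV=CF/(1+0.0345)^t    t·PV        t(t+1)·PV
  1       675.00       652.4891       652.4891       1,304.9783
  2       675.00       630.7290     1,261.4580       3,784.3739
  3       675.00       609.6945     1,829.0835       7,316.3342
  4       675.00       589.3615     2,357.4462      11,787.2308
  5       675.00       569.7067     2,848.5333      17,091.1999
  6       675.00       550.7073     3,304.2436      23,129.7050
  7       675.00       532.3415     3,726.3904      29,811.1229
  8    10,675.00     8,138.1169    65,104.9352     585,944.4164
  Σ                 12,273.1465    81,084.5792     680,169.3612
P = 12,273.1465.
Convexity = Σ t(t+1)·PV / [P·(1+y)²] = 680,169.3612 / (12,273.1465 × 1.070190) = 51.78454.

51.78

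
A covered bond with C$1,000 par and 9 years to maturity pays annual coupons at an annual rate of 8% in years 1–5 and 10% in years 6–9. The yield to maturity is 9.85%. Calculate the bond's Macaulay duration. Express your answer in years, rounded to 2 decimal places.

6.64 years

Periodic yield y = 0.0985. Discount each cash flow and weight by its year:
  t   CF        PV=CF/(1+0.0985)^t    t·PV
  1        80.00        72.8266        72.8266
  2        80.00        66.2964       132.5928
  3        80.00        60.3517       181.0552
  4        80.00        54.9401       219.7605
  5        80.00        50.0138       250.0689
  6       100.00        56.9114       341.4687
  7       100.00        51.8083       362.6583
  8       100.00        47.1628       377.3023
  9     1,100.00       472.2719     4,250.4474
  Σ                    932.5831     6,188.1807
Price P = Σ PV = 932.5831.
Macaulay duration = Σ(t·PV) / P = 6,188.1807 / 932.5831 = 6.63553 years.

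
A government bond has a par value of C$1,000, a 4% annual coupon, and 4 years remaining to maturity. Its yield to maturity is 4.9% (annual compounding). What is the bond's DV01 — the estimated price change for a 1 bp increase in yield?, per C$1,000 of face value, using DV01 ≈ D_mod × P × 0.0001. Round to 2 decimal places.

Periodic yield y = 0.049.
  t   CF        PV=CF/(1+0.049)^t    t·PV
  1        40.00        38.1316        38.1316
  2        40.00        36.3504        72.7008
  3        40.00        34.6524       103.9572
  4     1,040.00       858.8778     3,435.5113
  Σ                    968.0122     3,650.3008
P = 968.0122; D_Mac = 3.77092 yrs; D_mod = 3.59478 yrs.
DV01 ≈ 3.59478 × 968.0122 × 0.0001 = 0.347979.

C$0.35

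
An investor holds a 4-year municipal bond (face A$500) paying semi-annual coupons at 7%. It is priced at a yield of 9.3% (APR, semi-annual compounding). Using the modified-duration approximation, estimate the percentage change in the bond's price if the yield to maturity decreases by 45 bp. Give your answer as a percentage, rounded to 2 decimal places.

Periodic yield y = 0.0465. Modified duration first:
  t   CF        PV=CF/(1+0.0465)^t    t·PV
  1        17.50        16.7224        16.7224
  2        17.50        15.9794        31.9587
  3        17.50        15.2693        45.8080
  4        17.50        14.5909        58.3635
  5        17.50        13.9425        69.7127
  6        17.50        13.3230        79.9381
  7        17.50        12.7310        89.1172
  8       517.50       359.7464     2,877.9714
  Σ                    462.3050     3,269.5921
P = 462.3050; D_Mac = 7.07237 half-year periods = 3.53619 yrs; D_mod = 3.53619/(1+0.0465) = 3.37906 yrs.
ΔP/P ≈ -D_mod · Δy = -3.37906 × (-0.0045) = +0.015206 = +1.5206%.

+1.52%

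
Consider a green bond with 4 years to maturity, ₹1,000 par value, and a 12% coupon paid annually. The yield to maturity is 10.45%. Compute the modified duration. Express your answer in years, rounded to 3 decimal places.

3.093 years

Periodic yield y = 0.1045. First find Macaulay duration:
  t   CF        PV=CF/(1+0.1045)^t    t·PV
  1       120.00       108.6464       108.6464
  2       120.00        98.3671       196.7342
  3       120.00        89.0603       267.1809
  4     1,120.00       752.5843     3,010.3371
  Σ                  1,048.6581     3,582.8986
P = 1,048.6581; Macaulay duration = 3,582.8986 / 1,048.6581 = 3.41665 years.
Modified duration = D_Mac / (1 + y) = 3.41665 / 1.1045 = 3.09339 years.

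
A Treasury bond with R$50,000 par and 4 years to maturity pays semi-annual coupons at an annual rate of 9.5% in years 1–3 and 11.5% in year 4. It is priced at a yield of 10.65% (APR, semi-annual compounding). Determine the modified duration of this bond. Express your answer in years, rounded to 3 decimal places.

Periodic yield y = 0.05325. First find Macaulay duration:
  t   CF        PV=CF/(1+0.05325)^t    t·PV
  1     2,375.00     2,254.9252     2,254.9252
  2     2,375.00     2,140.9212     4,281.8424
  3     2,375.00     2,032.6809     6,098.0428
  4     2,375.00     1,929.9130     7,719.6522
  5     2,375.00     1,832.3409     9,161.7045
  6     2,375.00     1,739.7018    10,438.2107
  7     2,875.00     1,999.4823    13,996.3764
  8    52,875.00    34,913.9221   279,311.3764
  Σ                 48,843.8875   333,262.1306
P = 48,843.8875; Macaulay duration = 333,262.1306 / 48,843.8875 = 6.82301 half-year periods = 3.41150 years.
Modified duration = D_Mac / (1 + y) = 3.41150 / 1.05325 = 3.23902 years.

3.239 years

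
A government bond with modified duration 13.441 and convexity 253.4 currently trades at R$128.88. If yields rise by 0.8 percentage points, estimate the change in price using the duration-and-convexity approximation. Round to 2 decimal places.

Duration effect: -D_mod·Δy = -13.441 × (+0.008) = -0.107528
Convexity effect: ½·C·(Δy)² = 0.5 × 253.4 × (0.008)² = +0.0081088
ΔP/P ≈ -0.107528 + 0.0081088 = -0.0994192
ΔP ≈ 128.88 × (-0.0994192) = -12.813146496.

-R$12.81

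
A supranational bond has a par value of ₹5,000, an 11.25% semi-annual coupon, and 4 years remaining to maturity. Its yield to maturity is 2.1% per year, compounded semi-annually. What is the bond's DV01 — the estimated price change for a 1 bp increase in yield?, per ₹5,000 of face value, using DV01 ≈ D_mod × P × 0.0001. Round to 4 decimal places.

₹2.2928

Periodic yield y = 0.0105.
  t   CF        PV=CF/(1+0.0105)^t    t·PV
  1       281.25       278.3276       278.3276
  2       281.25       275.4355       550.8710
  3       281.25       272.5735       817.7204
  4       281.25       269.7412     1,078.9647
  5       281.25       266.9383     1,334.6917
  6       281.25       264.1646     1,584.9876
  7       281.25       261.4197     1,829.9379
  8     5,281.25     4,857.8733    38,862.9864
  Σ                  6,746.4736    46,338.4872
P = 6,746.4736; D_Mac = 6.86855 half-year periods = 3.43427 yrs; D_mod = 3.39859 yrs.
DV01 ≈ 3.39859 × 6,746.4736 × 0.0001 = 2.292849.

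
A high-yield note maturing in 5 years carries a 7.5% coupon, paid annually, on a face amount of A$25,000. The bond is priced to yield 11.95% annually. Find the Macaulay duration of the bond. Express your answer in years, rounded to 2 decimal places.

4.28 years

Periodic yield y = 0.1195. Discount each cash flow and weight by its year:
  t   CF        PV=CF/(1+0.1195)^t    t·PV
  1     1,875.00     1,674.8548     1,674.8548
  2     1,875.00     1,496.0740     2,992.1480
  3     1,875.00     1,336.3770     4,009.1309
  4     1,875.00     1,193.7266     4,774.9065
  5    26,875.00    15,283.6817    76,418.4083
  Σ                 20,984.7141    89,869.4485
Price P = Σ PV = 20,984.7141.
Macaulay duration = Σ(t·PV) / P = 89,869.4485 / 20,984.7141 = 4.28261 years.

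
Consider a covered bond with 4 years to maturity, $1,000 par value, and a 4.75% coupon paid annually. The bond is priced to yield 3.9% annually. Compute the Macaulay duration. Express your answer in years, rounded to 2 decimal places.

3.74 years

Periodic yield y = 0.039. Discount each cash flow and weight by its year:
  t   CF        PV=CF/(1+0.039)^t    t·PV
  1        47.50        45.7170        45.7170
  2        47.50        44.0010        88.0020
  3        47.50        42.3494       127.0481
  4     1,047.50       898.8596     3,595.4382
  Σ                  1,030.9270     3,856.2054
Price P = Σ PV = 1,030.9270.
Macaulay duration = Σ(t·PV) / P = 3,856.2054 / 1,030.9270 = 3.74052 years.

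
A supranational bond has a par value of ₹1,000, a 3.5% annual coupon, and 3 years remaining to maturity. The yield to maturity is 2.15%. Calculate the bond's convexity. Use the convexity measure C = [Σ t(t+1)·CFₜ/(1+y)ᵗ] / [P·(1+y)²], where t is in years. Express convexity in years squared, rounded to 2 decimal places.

11.00

With y = 0.0215:
  t   CF        PV=CF/(1+0.0215)^t    t·PV        t(t+1)·PV
  1        35.00        34.2633        34.2633          68.5267
  2        35.00        33.5422        67.0844         201.2531
  3     1,035.00       971.0134     2,913.0403      11,652.1612
  Σ                  1,038.8190     3,014.3880      11,921.9409
P = 1,038.8190.
Convexity = Σ t(t+1)·PV / [P·(1+y)²] = 11,921.9409 / (1,038.8190 × 1.043462) = 10.99842.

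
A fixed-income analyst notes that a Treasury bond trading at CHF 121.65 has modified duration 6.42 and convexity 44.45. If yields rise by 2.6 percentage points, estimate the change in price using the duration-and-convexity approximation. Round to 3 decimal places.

Duration effect: -D_mod·Δy = -6.42 × (+0.026) = -0.166920
Convexity effect: ½·C·(Δy)² = 0.5 × 44.45 × (0.026)² = +0.0150241
ΔP/P ≈ -0.166920 + 0.0150241 = -0.1518959
ΔP ≈ 121.65 × (-0.1518959) = -18.478136235.

-CHF 18.478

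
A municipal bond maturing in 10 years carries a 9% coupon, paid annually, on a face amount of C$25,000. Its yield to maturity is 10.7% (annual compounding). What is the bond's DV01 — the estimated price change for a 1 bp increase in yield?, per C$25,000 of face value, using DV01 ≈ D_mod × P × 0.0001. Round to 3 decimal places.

C$13.840

Periodic yield y = 0.107.
  t   CF        PV=CF/(1+0.107)^t    t·PV
  1     2,250.00     2,032.5203     2,032.5203
  2     2,250.00     1,836.0617     3,672.1234
  3     2,250.00     1,658.5923     4,975.7770
  4     2,250.00     1,498.2767     5,993.1069
  5     2,250.00     1,353.4568     6,767.2842
  6     2,250.00     1,222.6349     7,335.8095
  7     2,250.00     1,104.4579     7,731.2054
  8     2,250.00       997.7036     7,981.6290
  9     2,250.00       901.2680     8,111.4116
  10   27,250.00     9,860.3038    98,603.0384
  Σ                 22,465.2762   153,203.9059
P = 22,465.2762; D_Mac = 6.81959 yrs; D_mod = 6.16042 yrs.
DV01 ≈ 6.16042 × 22,465.2762 × 0.0001 = 13.839558.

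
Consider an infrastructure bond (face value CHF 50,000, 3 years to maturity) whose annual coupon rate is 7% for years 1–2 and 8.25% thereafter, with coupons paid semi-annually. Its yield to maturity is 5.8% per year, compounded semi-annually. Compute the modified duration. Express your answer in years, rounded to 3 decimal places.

2.684 years

Periodic yield y = 0.029. First find Macaulay duration:
  t   CF        PV=CF/(1+0.029)^t    t·PV
  1     1,750.00     1,700.6803     1,700.6803
  2     1,750.00     1,652.7505     3,305.5010
  3     1,750.00     1,606.1715     4,818.5146
  4     1,750.00     1,560.9053     6,243.6211
  5     2,062.50     1,787.7924     8,938.9619
  6    52,062.50    43,856.3789   263,138.2733
  Σ                 52,164.6789   288,145.5522
P = 52,164.6789; Macaulay duration = 288,145.5522 / 52,164.6789 = 5.52377 half-year periods = 2.76188 years.
Modified duration = D_Mac / (1 + y) = 2.76188 / 1.029 = 2.68405 years.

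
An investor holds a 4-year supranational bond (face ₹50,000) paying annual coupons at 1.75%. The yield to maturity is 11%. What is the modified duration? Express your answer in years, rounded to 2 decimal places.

Periodic yield y = 0.11. First find Macaulay duration:
  t   CF        PV=CF/(1+0.11)^t    t·PV
  1       875.00       788.2883       788.2883
  2       875.00       710.1696     1,420.3393
  3       875.00       639.7925     1,919.3774
  4    50,875.00    33,512.9383   134,051.7532
  Σ                 35,651.1887   138,179.7582
P = 35,651.1887; Macaulay duration = 138,179.7582 / 35,651.1887 = 3.87588 years.
Modified duration = D_Mac / (1 + y) = 3.87588 / 1.11 = 3.49178 years.

3.49 years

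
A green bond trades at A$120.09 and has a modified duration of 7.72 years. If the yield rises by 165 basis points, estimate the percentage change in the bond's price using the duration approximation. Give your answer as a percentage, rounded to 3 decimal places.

-12.738%

Duration approximation: ΔP/P ≈ -D_mod · Δy = -7.72 × (+0.0165) = -0.127380.
As a percentage: -12.7380%.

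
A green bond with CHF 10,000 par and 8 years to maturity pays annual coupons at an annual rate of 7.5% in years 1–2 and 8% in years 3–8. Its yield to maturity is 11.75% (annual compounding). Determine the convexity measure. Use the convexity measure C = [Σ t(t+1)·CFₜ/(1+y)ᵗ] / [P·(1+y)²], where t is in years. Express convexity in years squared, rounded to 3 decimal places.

39.203

With y = 0.1175:
  t   CF        PV=CF/(1+0.1175)^t    t·PV        t(t+1)·PV
  1       750.00       671.1409       671.1409       1,342.2819
  2       750.00       600.5735     1,201.1471       3,603.4413
  3       800.00       573.2544     1,719.7632       6,879.0527
  4       800.00       512.9793     2,051.9173      10,259.5865
  5       800.00       459.0419     2,295.2095      13,771.2570
  6       800.00       410.7757     2,464.6545      17,252.5815
  7       800.00       367.5846     2,573.0919      20,584.7355
  8    10,800.00     4,440.6189    35,524.9510     319,724.5593
  Σ                  8,035.9693    48,501.8755     393,417.4956
P = 8,035.9693.
Convexity = Σ t(t+1)·PV / [P·(1+y)²] = 393,417.4956 / (8,035.9693 × 1.248806) = 39.20309.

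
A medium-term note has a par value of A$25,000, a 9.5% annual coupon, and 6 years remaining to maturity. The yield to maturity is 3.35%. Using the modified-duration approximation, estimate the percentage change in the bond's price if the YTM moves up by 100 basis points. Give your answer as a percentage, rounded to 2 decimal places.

Periodic yield y = 0.0335. Modified duration first:
  t   CF        PV=CF/(1+0.0335)^t    t·PV
  1     2,375.00     2,298.0164     2,298.0164
  2     2,375.00     2,223.5283     4,447.0565
  3     2,375.00     2,151.4545     6,454.3636
  4     2,375.00     2,081.7170     8,326.8680
  5     2,375.00     2,014.2400    10,071.1998
  6    27,375.00    22,464.2147   134,785.2885
  Σ                 33,233.1709   166,382.7929
P = 33,233.1709; D_Mac = 5.00653 yrs; D_mod = 5.00653/(1+0.0335) = 4.84425 yrs.
ΔP/P ≈ -D_mod · Δy = -4.84425 × (+0.01) = -0.048442 = -4.8442%.

-4.84%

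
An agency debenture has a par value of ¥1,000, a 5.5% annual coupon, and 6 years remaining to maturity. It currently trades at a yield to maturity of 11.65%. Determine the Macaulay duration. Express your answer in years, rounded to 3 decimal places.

Periodic yield y = 0.1165. Discount each cash flow and weight by its year:
  t   CF        PV=CF/(1+0.1165)^t    t·PV
  1        55.00        49.2611        49.2611
  2        55.00        44.1210        88.2420
  3        55.00        39.5172       118.5517
  4        55.00        35.3938       141.5754
  5        55.00        31.7007       158.5036
  6     1,055.00       544.6282     3,267.7690
  Σ                    744.6220     3,823.9027
Price P = Σ PV = 744.6220.
Macaulay duration = Σ(t·PV) / P = 3,823.9027 / 744.6220 = 5.13536 years.

5.135 years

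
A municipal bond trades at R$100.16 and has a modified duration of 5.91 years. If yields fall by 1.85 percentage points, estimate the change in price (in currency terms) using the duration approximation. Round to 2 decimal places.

Duration approximation: ΔP/P ≈ -D_mod · Δy = -5.91 × (-0.0185) = +0.109335.
ΔP ≈ 100.16 × (+0.109335) = +10.9509936.

+R$10.95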